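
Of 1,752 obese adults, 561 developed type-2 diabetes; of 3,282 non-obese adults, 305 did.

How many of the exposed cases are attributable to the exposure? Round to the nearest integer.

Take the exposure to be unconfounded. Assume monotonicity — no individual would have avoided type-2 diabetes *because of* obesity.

about 398 cases

p₁ = P(outcome | exposed) = 561/1752 = 0.32021
p₀ = P(outcome | unexposed) = 305/3282 = 0.092931
PN = (p₁ − p₀)/p₁ = (0.32021 − 0.092931) / 0.32021 ≈ 0.70978.
Attributable cases ≈ PN × (exposed cases) = 0.70978 × 561 ≈ 398.18.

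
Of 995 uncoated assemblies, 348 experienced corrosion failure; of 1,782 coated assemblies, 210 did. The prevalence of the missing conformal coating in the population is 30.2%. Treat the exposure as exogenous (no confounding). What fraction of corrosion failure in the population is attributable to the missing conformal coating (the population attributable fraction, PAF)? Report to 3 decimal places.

PAF ≈ 0.373

p₁ = P(outcome | exposed) = 348/995 = 0.34975
p₀ = P(outcome | unexposed) = 210/1782 = 0.11785
Overall risk P(Y=1) = π·p₁ + (1−π)·p₀ = 0.302×0.34975 + 0.698×0.11785 = 0.18788.
Under exogeneity, PAF = [P(Y=1) − p₀] / P(Y=1).
PAF = (0.18788 − 0.11785) / 0.18788 ≈ 0.3728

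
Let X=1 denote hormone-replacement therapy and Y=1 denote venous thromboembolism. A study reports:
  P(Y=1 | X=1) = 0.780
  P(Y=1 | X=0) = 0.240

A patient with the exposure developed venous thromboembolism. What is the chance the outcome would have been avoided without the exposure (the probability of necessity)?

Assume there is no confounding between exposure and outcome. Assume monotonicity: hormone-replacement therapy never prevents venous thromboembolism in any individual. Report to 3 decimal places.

PN ≈ 0.692

Let p₁ = 0.78, p₀ = 0.24.
Under exogeneity and monotonicity, PN = (p₁ − p₀) / p₁.
PN = (0.78 − 0.24) / 0.78 = 0.54 / 0.78 ≈ 0.6923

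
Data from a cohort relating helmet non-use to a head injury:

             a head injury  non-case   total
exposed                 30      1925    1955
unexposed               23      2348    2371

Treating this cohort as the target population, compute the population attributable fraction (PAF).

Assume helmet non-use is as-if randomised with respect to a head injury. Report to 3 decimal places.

p₁ = P(outcome | exposed) = 30/1955 = 0.015345
p₀ = P(outcome | unexposed) = 23/2371 = 0.0097005
Exposure prevalence π = 1955/4326 = 0.45192; overall risk P(Y=1) = 0.012252.
Under exogeneity, PAF = [P(Y=1) − p₀]/P(Y=1).
PAF = (0.012252 − 0.0097005) / 0.012252 ≈ 0.2082

PAF ≈ 0.208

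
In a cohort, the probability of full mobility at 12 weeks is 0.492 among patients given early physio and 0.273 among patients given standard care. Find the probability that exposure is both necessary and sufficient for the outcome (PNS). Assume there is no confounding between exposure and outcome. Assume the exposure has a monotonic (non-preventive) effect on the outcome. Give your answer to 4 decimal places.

PNS ≈ 0.2190

Let p₁ = 0.492, p₀ = 0.273.
Under exogeneity and monotonicity, PNS = p₁ − p₀.
PNS = 0.492 − 0.273 = 0.219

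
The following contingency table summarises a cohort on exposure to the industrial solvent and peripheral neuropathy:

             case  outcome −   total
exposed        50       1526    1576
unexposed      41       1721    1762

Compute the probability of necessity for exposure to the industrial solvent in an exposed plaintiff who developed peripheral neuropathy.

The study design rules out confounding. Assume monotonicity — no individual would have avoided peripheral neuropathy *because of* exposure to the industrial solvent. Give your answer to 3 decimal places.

PN ≈ 0.267

p₁ = P(outcome | exposed) = 50/1576 = 0.031726
p₀ = P(outcome | unexposed) = 41/1762 = 0.023269
Under exogeneity and monotonicity, PN = (p₁ − p₀) / p₁.
PN = (0.031726 − 0.023269) / 0.031726 = 0.0084569 / 0.031726 ≈ 0.2666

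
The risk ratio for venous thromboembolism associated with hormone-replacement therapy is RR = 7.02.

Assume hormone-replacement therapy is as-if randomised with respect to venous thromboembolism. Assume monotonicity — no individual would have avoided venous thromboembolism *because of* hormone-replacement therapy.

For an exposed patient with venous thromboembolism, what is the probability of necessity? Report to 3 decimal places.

PN ≈ 0.858

Under exogeneity and monotonicity, PN = (RR − 1) / RR = 1 − 1/RR.
PN = (7.02 − 1) / 7.02 = 6.02 / 7.02 ≈ 0.8575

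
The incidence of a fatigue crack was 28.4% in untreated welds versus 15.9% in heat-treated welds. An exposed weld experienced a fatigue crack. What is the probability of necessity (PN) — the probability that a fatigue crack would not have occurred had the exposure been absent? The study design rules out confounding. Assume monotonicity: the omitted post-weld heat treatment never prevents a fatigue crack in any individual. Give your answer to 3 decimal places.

p₁ = 0.284, p₀ = 0.159.
Under exogeneity and monotonicity, PN = (p₁ − p₀) / p₁.
PN = (0.284 − 0.159) / 0.284 = 0.125 / 0.284 ≈ 0.4401

PN ≈ 0.440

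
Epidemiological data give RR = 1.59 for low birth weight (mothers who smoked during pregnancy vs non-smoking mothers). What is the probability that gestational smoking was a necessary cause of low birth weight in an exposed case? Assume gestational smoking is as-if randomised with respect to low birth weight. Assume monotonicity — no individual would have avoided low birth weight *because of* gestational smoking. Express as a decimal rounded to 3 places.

Under exogeneity and monotonicity, PN = (RR − 1) / RR = 1 − 1/RR.
PN = (1.59 − 1) / 1.59 = 0.59 / 1.59 ≈ 0.3711

PN ≈ 0.371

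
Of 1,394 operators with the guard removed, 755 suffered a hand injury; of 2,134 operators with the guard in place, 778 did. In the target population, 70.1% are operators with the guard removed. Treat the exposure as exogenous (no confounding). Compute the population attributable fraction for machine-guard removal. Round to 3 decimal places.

p₁ = P(outcome | exposed) = 755/1394 = 0.54161
p₀ = P(outcome | unexposed) = 778/2134 = 0.36457
Overall risk P(Y=1) = π·p₁ + (1−π)·p₀ = 0.701×0.54161 + 0.299×0.36457 = 0.48867.
Under exogeneity, PAF = [P(Y=1) − p₀] / P(Y=1).
PAF = (0.48867 − 0.36457) / 0.48867 ≈ 0.2540

PAF ≈ 0.254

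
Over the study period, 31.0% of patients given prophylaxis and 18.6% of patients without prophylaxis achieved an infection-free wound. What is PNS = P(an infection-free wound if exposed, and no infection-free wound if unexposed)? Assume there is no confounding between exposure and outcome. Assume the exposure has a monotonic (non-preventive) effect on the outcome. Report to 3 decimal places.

p₁ = 0.31, p₀ = 0.186.
Under exogeneity and monotonicity, PNS = p₁ − p₀.
PNS = 0.31 − 0.186 = 0.124

PNS ≈ 0.124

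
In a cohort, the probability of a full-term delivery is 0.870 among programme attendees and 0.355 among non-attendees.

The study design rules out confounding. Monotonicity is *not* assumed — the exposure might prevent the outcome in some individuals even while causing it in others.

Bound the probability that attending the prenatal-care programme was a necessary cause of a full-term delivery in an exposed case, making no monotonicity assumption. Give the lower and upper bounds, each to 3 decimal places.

0.592 ≤ PN ≤ 0.741

Let p₁ = 0.87, p₀ = 0.355.
Under exogeneity alone the bounds on PN are max{0,(p₁−p₀)/p₁} ≤ PN ≤ min{1,(1−p₀)/p₁}.
  lower = (p₁ − p₀)/p₁ = 0.515 / 0.87 ≈ 0.5920
  upper = min{1, (1 − p₀)/p₁} = 0.645 / 0.87 ≈ 0.7414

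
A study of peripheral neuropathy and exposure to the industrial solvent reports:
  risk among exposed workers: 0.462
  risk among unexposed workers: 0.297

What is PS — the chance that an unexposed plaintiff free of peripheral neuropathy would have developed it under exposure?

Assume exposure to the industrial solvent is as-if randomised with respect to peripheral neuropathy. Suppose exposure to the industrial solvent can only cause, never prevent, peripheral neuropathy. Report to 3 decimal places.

PS ≈ 0.235

Let p₁ = 0.462, p₀ = 0.297.
Under exogeneity and monotonicity, PS = (p₁ − p₀) / (1 − p₀).
PS = (0.462 − 0.297) / (1 − 0.297) = 0.165 / 0.703 ≈ 0.2347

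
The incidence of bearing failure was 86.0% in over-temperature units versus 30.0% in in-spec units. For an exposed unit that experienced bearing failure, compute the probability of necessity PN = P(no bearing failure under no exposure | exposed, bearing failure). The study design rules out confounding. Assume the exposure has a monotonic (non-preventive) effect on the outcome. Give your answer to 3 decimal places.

p₁ = 0.86, p₀ = 0.3.
Under exogeneity and monotonicity, PN = (p₁ − p₀) / p₁.
PN = (0.86 − 0.3) / 0.86 = 0.56 / 0.86 ≈ 0.6512

PN ≈ 0.651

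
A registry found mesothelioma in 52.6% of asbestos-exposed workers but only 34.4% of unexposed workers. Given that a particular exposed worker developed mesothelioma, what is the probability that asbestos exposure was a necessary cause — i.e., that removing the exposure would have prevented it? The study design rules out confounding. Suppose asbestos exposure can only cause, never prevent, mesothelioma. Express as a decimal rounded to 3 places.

p₁ = 0.526, p₀ = 0.344.
Under exogeneity and monotonicity, PN = (p₁ − p₀) / p₁.
PN = (0.526 − 0.344) / 0.526 = 0.182 / 0.526 ≈ 0.3460

PN ≈ 0.346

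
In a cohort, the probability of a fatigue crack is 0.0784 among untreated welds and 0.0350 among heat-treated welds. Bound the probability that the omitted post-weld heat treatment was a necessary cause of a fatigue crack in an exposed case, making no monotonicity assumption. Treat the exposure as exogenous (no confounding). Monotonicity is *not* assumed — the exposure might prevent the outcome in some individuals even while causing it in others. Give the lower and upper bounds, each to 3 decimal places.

Let p₁ = 0.0784, p₀ = 0.035.
Under exogeneity alone the bounds on PN are max{0,(p₁−p₀)/p₁} ≤ PN ≤ min{1,(1−p₀)/p₁}.
  lower = (p₁ − p₀)/p₁ = 0.0434 / 0.0784 ≈ 0.5536
  upper = min{1, (1 − p₀)/p₁} = 0.965 / 0.0784 ≈ 12.3087 → capped at 1

0.554 ≤ PN ≤ 1.000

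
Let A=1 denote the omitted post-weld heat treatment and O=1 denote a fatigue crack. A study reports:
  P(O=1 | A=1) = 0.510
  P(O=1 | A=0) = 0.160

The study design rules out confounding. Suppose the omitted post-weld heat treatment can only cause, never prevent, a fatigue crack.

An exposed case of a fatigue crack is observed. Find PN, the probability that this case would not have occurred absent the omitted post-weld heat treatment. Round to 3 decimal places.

Let p₁ = 0.51, p₀ = 0.16.
Under exogeneity and monotonicity, PN = (p₁ − p₀) / p₁.
PN = (0.51 − 0.16) / 0.51 = 0.35 / 0.51 ≈ 0.6863

PN ≈ 0.686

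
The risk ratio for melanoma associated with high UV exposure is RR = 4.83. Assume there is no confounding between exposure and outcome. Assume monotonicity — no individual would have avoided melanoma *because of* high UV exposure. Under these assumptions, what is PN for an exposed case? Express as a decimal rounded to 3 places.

PN ≈ 0.793

Under exogeneity and monotonicity, PN = (RR − 1) / RR = 1 − 1/RR.
PN = (4.83 − 1) / 4.83 = 3.83 / 4.83 ≈ 0.7930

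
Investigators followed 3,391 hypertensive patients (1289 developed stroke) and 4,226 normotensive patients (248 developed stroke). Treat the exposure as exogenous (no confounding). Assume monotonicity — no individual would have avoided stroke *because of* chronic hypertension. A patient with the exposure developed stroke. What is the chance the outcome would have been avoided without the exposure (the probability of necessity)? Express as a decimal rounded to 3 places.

p₁ = P(outcome | exposed) = 1289/3391 = 0.38012
p₀ = P(outcome | unexposed) = 248/4226 = 0.058684
Under exogeneity and monotonicity, PN = (p₁ − p₀) / p₁.
PN = (0.38012 − 0.058684) / 0.38012 = 0.32144 / 0.38012 ≈ 0.8456

PN ≈ 0.846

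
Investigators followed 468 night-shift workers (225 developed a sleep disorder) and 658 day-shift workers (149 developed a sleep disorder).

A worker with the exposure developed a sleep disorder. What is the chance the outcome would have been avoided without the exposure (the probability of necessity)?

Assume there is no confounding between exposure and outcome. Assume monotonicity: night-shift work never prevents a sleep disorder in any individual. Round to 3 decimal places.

PN ≈ 0.529

p₁ = P(outcome | exposed) = 225/468 = 0.48077
p₀ = P(outcome | unexposed) = 149/658 = 0.22644
Under exogeneity and monotonicity, PN = (p₁ − p₀) / p₁.
PN = (0.48077 − 0.22644) / 0.48077 = 0.25433 / 0.48077 ≈ 0.5290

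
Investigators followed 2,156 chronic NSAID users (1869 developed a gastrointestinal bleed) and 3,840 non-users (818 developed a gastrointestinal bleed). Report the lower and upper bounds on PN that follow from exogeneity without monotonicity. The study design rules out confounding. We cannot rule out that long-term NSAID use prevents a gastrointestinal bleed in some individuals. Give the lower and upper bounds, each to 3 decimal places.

0.754 ≤ PN ≤ 0.908

p₁ = P(outcome | exposed) = 1869/2156 = 0.86688
p₀ = P(outcome | unexposed) = 818/3840 = 0.21302
Under exogeneity alone the bounds on PN are max{0,(p₁−p₀)/p₁} ≤ PN ≤ min{1,(1−p₀)/p₁}.
  lower = (p₁ − p₀)/p₁ = 0.65386 / 0.86688 ≈ 0.7543
  upper = min{1, (1 − p₀)/p₁} = 0.78698 / 0.86688 ≈ 0.9078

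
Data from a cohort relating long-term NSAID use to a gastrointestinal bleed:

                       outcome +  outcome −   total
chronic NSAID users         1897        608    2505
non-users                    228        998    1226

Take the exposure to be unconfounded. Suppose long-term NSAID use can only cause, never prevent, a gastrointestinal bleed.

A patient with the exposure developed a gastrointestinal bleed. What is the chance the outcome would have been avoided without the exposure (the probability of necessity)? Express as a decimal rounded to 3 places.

p₁ = P(outcome | exposed) = 1897/2505 = 0.75729
p₀ = P(outcome | unexposed) = 228/1226 = 0.18597
Under exogeneity and monotonicity, PN = (p₁ − p₀)/p₁.
PN = (0.75729 − 0.18597) / 0.75729 ≈ 0.7544

PN ≈ 0.754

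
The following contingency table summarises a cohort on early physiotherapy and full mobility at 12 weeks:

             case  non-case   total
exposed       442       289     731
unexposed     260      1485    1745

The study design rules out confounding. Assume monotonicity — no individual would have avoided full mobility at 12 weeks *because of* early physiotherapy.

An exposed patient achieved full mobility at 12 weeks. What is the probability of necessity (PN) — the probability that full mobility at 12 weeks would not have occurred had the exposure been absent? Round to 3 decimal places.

PN ≈ 0.754

p₁ = P(outcome | exposed) = 442/731 = 0.60465
p₀ = P(outcome | unexposed) = 260/1745 = 0.149
Under exogeneity and monotonicity, PN = (p₁ − p₀)/p₁.
PN = (0.60465 − 0.149) / 0.60465 ≈ 0.7536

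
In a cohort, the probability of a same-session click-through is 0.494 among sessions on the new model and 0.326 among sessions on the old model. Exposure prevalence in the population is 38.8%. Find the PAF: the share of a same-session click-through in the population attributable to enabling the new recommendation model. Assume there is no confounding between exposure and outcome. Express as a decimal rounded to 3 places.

Let p₁ = 0.494, p₀ = 0.326.
Overall risk P(Y=1) = π·p₁ + (1−π)·p₀ = 0.388×0.494 + 0.612×0.326 = 0.39118.
Under exogeneity, PAF = [P(Y=1) − p₀] / P(Y=1).
PAF = (0.39118 − 0.326) / 0.39118 ≈ 0.1666

PAF ≈ 0.167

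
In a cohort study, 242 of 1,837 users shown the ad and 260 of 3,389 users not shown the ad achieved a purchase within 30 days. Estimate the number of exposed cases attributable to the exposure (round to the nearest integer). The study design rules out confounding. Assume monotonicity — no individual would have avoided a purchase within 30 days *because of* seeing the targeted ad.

p₁ = P(outcome | exposed) = 242/1837 = 0.13174
p₀ = P(outcome | unexposed) = 260/3389 = 0.076719
PN = (p₁ − p₀)/p₁ = (0.13174 − 0.076719) / 0.13174 ≈ 0.41763.
Attributable cases ≈ PN × (exposed cases) = 0.41763 × 242 ≈ 101.07.

about 101 cases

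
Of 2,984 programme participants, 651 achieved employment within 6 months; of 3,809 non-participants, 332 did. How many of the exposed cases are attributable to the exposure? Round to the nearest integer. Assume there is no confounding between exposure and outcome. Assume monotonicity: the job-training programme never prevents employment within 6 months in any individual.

about 391 cases

p₁ = P(outcome | exposed) = 651/2984 = 0.21816
p₀ = P(outcome | unexposed) = 332/3809 = 0.087162
PN = (p₁ − p₀)/p₁ = (0.21816 − 0.087162) / 0.21816 ≈ 0.60047.
Attributable cases ≈ PN × (exposed cases) = 0.60047 × 651 ≈ 390.91.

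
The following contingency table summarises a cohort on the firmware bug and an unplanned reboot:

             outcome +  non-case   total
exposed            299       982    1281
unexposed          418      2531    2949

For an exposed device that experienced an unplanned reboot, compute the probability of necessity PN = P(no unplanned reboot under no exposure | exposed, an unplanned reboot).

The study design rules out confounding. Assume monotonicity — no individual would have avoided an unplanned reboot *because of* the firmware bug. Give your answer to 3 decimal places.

PN ≈ 0.393

p₁ = P(outcome | exposed) = 299/1281 = 0.23341
p₀ = P(outcome | unexposed) = 418/2949 = 0.14174
Under exogeneity and monotonicity, PN = (p₁ − p₀) / p₁.
PN = (0.23341 − 0.14174) / 0.23341 = 0.091668 / 0.23341 ≈ 0.3927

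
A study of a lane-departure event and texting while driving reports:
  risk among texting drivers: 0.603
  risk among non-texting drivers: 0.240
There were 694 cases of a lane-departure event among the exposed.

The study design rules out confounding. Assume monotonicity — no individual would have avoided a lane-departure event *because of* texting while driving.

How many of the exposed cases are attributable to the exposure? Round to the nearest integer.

about 418 cases

Let p₁ = 0.603, p₀ = 0.24.
PN = (p₁ − p₀)/p₁ = (0.603 − 0.24) / 0.603 ≈ 0.60199.
Attributable cases ≈ PN × (exposed cases) = 0.60199 × 694 ≈ 417.78.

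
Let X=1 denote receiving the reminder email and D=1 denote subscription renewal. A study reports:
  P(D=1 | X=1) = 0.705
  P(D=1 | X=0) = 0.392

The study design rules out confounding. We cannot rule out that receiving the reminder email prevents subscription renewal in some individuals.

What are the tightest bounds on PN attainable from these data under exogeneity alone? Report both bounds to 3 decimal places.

0.444 ≤ PN ≤ 0.862

Let p₁ = 0.705, p₀ = 0.392.
Under exogeneity alone the bounds on PN are max{0,(p₁−p₀)/p₁} ≤ PN ≤ min{1,(1−p₀)/p₁}.
  lower = (p₁ − p₀)/p₁ = 0.313 / 0.705 ≈ 0.4440
  upper = min{1, (1 − p₀)/p₁} = 0.608 / 0.705 ≈ 0.8624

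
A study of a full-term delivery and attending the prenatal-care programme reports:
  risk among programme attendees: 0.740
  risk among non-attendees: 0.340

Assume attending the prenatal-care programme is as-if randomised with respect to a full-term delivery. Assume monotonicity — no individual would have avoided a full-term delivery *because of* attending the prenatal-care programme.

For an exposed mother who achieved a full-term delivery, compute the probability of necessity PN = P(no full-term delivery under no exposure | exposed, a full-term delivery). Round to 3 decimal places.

PN ≈ 0.541

Let p₁ = 0.74, p₀ = 0.34.
Under exogeneity and monotonicity, PN = (p₁ − p₀) / p₁.
PN = (0.74 − 0.34) / 0.74 = 0.4 / 0.74 ≈ 0.5405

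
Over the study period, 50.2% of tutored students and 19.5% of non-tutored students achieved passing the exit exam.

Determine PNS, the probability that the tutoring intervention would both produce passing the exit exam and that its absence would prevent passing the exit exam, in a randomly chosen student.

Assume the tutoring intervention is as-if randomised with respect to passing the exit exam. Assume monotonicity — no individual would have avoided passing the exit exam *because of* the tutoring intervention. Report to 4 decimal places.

p₁ = 0.502, p₀ = 0.195.
Under exogeneity and monotonicity, PNS = p₁ − p₀.
PNS = 0.502 − 0.195 = 0.307

PNS ≈ 0.3070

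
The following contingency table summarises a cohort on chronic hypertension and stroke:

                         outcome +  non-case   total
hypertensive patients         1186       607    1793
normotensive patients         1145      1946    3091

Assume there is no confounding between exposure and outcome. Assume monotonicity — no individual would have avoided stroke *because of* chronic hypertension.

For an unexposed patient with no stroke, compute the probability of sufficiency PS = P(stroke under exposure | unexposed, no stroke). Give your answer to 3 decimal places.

PS ≈ 0.462

p₁ = P(outcome | exposed) = 1186/1793 = 0.66146
p₀ = P(outcome | unexposed) = 1145/3091 = 0.37043
Under exogeneity and monotonicity, PS = (p₁ − p₀) / (1 − p₀).
PS = (0.66146 − 0.37043) / (1 − 0.37043) = 0.29103 / 0.62957 ≈ 0.4623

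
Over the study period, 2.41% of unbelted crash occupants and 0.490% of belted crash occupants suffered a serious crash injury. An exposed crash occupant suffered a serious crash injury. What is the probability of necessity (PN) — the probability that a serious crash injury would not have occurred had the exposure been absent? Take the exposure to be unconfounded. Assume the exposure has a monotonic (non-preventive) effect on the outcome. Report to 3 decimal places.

p₁ = 0.0241, p₀ = 0.0049.
Under exogeneity and monotonicity, PN = (p₁ − p₀) / p₁.
PN = (0.0241 − 0.0049) / 0.0241 = 0.0192 / 0.0241 ≈ 0.7967

PN ≈ 0.797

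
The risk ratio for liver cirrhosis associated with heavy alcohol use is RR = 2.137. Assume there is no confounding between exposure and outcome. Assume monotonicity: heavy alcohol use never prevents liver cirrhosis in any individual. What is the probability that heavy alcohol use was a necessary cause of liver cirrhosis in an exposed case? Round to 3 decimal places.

PN ≈ 0.532

Under exogeneity and monotonicity, PN = (RR − 1) / RR = 1 − 1/RR.
PN = (2.137 − 1) / 2.137 = 1.137 / 2.137 ≈ 0.5321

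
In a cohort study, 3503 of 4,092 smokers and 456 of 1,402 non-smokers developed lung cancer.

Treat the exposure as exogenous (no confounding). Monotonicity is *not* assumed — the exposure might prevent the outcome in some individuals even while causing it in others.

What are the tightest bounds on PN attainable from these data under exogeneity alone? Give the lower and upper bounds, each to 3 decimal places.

p₁ = P(outcome | exposed) = 3503/4092 = 0.85606
p₀ = P(outcome | unexposed) = 456/1402 = 0.32525
Under exogeneity alone the bounds on PN are max{0,(p₁−p₀)/p₁} ≤ PN ≤ min{1,(1−p₀)/p₁}.
  lower = (p₁ − p₀)/p₁ = 0.53081 / 0.85606 ≈ 0.6201
  upper = min{1, (1 − p₀)/p₁} = 0.67475 / 0.85606 ≈ 0.7882

0.620 ≤ PN ≤ 0.788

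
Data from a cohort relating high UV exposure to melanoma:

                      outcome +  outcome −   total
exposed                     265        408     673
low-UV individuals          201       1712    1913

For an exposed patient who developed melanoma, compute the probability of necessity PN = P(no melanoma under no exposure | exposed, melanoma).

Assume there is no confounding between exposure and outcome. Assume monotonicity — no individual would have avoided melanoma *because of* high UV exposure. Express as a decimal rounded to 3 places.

p₁ = P(outcome | exposed) = 265/673 = 0.39376
p₀ = P(outcome | unexposed) = 201/1913 = 0.10507
Under exogeneity and monotonicity, PN = (p₁ − p₀)/p₁.
PN = (0.39376 − 0.10507) / 0.39376 ≈ 0.7332

PN ≈ 0.733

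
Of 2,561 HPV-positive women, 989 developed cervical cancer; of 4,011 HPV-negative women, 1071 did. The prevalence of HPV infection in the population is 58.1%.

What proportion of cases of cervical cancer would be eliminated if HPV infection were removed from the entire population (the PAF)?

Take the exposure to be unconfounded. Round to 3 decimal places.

p₁ = P(outcome | exposed) = 989/2561 = 0.38618
p₀ = P(outcome | unexposed) = 1071/4011 = 0.26702
Overall risk P(Y=1) = π·p₁ + (1−π)·p₀ = 0.581×0.38618 + 0.419×0.26702 = 0.33625.
Under exogeneity, PAF = [P(Y=1) − p₀] / P(Y=1).
PAF = (0.33625 − 0.26702) / 0.33625 ≈ 0.2059

PAF ≈ 0.206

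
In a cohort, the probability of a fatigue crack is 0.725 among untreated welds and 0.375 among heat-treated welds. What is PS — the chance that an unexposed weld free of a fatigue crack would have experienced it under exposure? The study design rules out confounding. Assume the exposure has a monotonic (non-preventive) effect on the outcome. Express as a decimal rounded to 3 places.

PS ≈ 0.560

Let p₁ = 0.725, p₀ = 0.375.
Under exogeneity and monotonicity, PS = (p₁ − p₀) / (1 − p₀).
PS = (0.725 − 0.375) / (1 − 0.375) = 0.35 / 0.625 ≈ 0.5600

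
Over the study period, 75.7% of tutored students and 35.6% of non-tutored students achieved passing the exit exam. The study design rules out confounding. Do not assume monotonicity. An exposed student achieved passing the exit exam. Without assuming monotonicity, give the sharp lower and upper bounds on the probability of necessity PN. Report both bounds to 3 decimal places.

0.530 ≤ PN ≤ 0.851

p₁ = 0.757, p₀ = 0.356.
Under exogeneity alone the bounds on PN are max{0,(p₁−p₀)/p₁} ≤ PN ≤ min{1,(1−p₀)/p₁}.
  lower = (p₁ − p₀)/p₁ = 0.401 / 0.757 ≈ 0.5297
  upper = min{1, (1 − p₀)/p₁} = 0.644 / 0.757 ≈ 0.8507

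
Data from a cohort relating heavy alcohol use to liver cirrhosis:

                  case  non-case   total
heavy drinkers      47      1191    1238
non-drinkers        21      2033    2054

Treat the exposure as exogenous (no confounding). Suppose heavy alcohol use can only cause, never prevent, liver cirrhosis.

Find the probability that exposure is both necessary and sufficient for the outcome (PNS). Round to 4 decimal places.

p₁ = P(outcome | exposed) = 47/1238 = 0.037964
p₀ = P(outcome | unexposed) = 21/2054 = 0.010224
Under exogeneity and monotonicity, PNS = p₁ − p₀.
PNS = 0.037964 − 0.010224 = 0.027741

PNS ≈ 0.0277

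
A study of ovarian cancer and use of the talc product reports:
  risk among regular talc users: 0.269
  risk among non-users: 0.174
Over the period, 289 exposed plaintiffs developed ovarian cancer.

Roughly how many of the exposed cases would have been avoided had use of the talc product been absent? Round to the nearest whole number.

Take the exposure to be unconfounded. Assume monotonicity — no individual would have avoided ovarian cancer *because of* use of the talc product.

about 102 cases

Let p₁ = 0.269, p₀ = 0.174.
PN = (p₁ − p₀)/p₁ = (0.269 − 0.174) / 0.269 ≈ 0.35316.
Attributable cases ≈ PN × (exposed cases) = 0.35316 × 289 ≈ 102.06.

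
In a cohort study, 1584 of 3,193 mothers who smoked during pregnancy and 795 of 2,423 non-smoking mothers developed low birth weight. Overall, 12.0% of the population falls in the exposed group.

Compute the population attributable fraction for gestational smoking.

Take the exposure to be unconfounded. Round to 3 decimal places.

PAF ≈ 0.058

p₁ = P(outcome | exposed) = 1584/3193 = 0.49609
p₀ = P(outcome | unexposed) = 795/2423 = 0.32811
Overall risk P(Y=1) = π·p₁ + (1−π)·p₀ = 0.12×0.49609 + 0.88×0.32811 = 0.34826.
Under exogeneity, PAF = [P(Y=1) − p₀] / P(Y=1).
PAF = (0.34826 − 0.32811) / 0.34826 ≈ 0.0579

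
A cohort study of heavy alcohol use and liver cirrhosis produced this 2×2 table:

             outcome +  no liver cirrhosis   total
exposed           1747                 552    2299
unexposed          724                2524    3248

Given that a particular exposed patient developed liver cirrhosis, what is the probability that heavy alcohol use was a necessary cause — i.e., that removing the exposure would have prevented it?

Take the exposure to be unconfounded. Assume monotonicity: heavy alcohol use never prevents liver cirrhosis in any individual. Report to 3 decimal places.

PN ≈ 0.707

p₁ = P(outcome | exposed) = 1747/2299 = 0.7599
p₀ = P(outcome | unexposed) = 724/3248 = 0.22291
Under exogeneity and monotonicity, PN = (p₁ − p₀)/p₁.
PN = (0.7599 − 0.22291) / 0.7599 ≈ 0.7067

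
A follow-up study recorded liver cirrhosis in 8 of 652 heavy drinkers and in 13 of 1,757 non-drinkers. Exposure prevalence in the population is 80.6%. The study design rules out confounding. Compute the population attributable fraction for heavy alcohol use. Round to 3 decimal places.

p₁ = P(outcome | exposed) = 8/652 = 0.01227
p₀ = P(outcome | unexposed) = 13/1757 = 0.007399
Overall risk P(Y=1) = π·p₁ + (1−π)·p₀ = 0.806×0.01227 + 0.194×0.007399 = 0.011325.
Under exogeneity, PAF = [P(Y=1) − p₀] / P(Y=1).
PAF = (0.011325 − 0.007399) / 0.011325 ≈ 0.3467

PAF ≈ 0.347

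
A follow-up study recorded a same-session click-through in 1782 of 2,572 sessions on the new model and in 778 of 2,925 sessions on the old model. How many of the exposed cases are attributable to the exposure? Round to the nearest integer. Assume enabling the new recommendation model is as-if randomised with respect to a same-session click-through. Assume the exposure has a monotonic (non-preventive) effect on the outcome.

p₁ = P(outcome | exposed) = 1782/2572 = 0.69285
p₀ = P(outcome | unexposed) = 778/2925 = 0.26598
PN = (p₁ − p₀)/p₁ = (0.69285 − 0.26598) / 0.69285 ≈ 0.61610.
Attributable cases ≈ PN × (exposed cases) = 0.61610 × 1782 ≈ 1097.89.

about 1098 cases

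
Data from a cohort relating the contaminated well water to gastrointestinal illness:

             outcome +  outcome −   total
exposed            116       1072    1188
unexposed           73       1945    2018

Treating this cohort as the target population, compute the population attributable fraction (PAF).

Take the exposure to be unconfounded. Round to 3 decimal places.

p₁ = P(outcome | exposed) = 116/1188 = 0.097643
p₀ = P(outcome | unexposed) = 73/2018 = 0.036174
Exposure prevalence π = 1188/3206 = 0.37056; overall risk P(Y=1) = 0.058952.
Under exogeneity, PAF = [P(Y=1) − p₀]/P(Y=1).
PAF = (0.058952 − 0.036174) / 0.058952 ≈ 0.3864

PAF ≈ 0.386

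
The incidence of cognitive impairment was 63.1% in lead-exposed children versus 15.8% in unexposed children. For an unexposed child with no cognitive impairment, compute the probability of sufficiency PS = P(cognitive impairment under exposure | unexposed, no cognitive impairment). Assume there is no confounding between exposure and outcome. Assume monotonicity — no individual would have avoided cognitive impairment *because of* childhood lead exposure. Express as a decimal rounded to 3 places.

p₁ = 0.631, p₀ = 0.158.
Under exogeneity and monotonicity, PS = (p₁ − p₀) / (1 − p₀).
PS = (0.631 − 0.158) / (1 − 0.158) = 0.473 / 0.842 ≈ 0.5618

PS ≈ 0.562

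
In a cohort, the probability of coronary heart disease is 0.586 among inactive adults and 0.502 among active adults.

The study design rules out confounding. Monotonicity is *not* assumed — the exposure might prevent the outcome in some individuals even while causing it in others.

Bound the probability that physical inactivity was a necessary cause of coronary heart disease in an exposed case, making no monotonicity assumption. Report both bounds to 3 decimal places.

Let p₁ = 0.586, p₀ = 0.502.
Under exogeneity alone the bounds on PN are max{0,(p₁−p₀)/p₁} ≤ PN ≤ min{1,(1−p₀)/p₁}.
  lower = (p₁ − p₀)/p₁ = 0.084 / 0.586 ≈ 0.1433
  upper = min{1, (1 − p₀)/p₁} = 0.498 / 0.586 ≈ 0.8498

0.143 ≤ PN ≤ 0.850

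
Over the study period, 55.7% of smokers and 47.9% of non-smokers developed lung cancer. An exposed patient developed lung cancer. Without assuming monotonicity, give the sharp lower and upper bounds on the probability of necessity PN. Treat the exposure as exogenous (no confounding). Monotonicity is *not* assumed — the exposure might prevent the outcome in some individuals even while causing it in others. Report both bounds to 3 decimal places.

p₁ = 0.557, p₀ = 0.479.
Under exogeneity alone the bounds on PN are max{0,(p₁−p₀)/p₁} ≤ PN ≤ min{1,(1−p₀)/p₁}.
  lower = (p₁ − p₀)/p₁ = 0.078 / 0.557 ≈ 0.1400
  upper = min{1, (1 − p₀)/p₁} = 0.521 / 0.557 ≈ 0.9354

0.140 ≤ PN ≤ 0.935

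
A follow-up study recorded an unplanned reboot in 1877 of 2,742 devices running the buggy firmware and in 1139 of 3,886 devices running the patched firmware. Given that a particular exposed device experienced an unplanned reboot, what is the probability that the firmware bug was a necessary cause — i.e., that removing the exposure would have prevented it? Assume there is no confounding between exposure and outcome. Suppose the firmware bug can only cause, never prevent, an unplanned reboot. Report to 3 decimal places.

p₁ = P(outcome | exposed) = 1877/2742 = 0.68454
p₀ = P(outcome | unexposed) = 1139/3886 = 0.2931
Under exogeneity and monotonicity, PN = (p₁ − p₀) / p₁.
PN = (0.68454 − 0.2931) / 0.68454 = 0.39143 / 0.68454 ≈ 0.5718

PN ≈ 0.572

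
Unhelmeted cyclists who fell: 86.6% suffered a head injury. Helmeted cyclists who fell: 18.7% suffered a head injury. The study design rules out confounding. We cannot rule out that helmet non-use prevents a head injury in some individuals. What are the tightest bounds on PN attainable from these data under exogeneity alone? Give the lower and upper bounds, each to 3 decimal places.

p₁ = 0.866, p₀ = 0.187.
Under exogeneity alone the bounds on PN are max{0,(p₁−p₀)/p₁} ≤ PN ≤ min{1,(1−p₀)/p₁}.
  lower = (p₁ − p₀)/p₁ = 0.679 / 0.866 ≈ 0.7841
  upper = min{1, (1 − p₀)/p₁} = 0.813 / 0.866 ≈ 0.9388

0.784 ≤ PN ≤ 0.939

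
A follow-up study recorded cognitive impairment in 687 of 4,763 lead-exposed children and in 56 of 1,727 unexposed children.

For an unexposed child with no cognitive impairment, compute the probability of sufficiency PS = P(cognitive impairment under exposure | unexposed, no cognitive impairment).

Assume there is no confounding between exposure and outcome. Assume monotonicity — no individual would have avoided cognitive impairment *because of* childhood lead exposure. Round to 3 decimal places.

p₁ = P(outcome | exposed) = 687/4763 = 0.14424
p₀ = P(outcome | unexposed) = 56/1727 = 0.032426
Under exogeneity and monotonicity, PS = (p₁ − p₀) / (1 − p₀).
PS = (0.14424 − 0.032426) / (1 − 0.032426) = 0.11181 / 0.96757 ≈ 0.1156

PS ≈ 0.116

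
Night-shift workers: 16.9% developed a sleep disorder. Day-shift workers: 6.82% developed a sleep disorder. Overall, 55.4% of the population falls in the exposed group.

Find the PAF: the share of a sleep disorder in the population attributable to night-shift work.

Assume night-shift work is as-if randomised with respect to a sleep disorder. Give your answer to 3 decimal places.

p₁ = 0.169, p₀ = 0.0682.
Overall risk P(Y=1) = π·p₁ + (1−π)·p₀ = 0.554×0.169 + 0.446×0.0682 = 0.12404.
Under exogeneity, PAF = [P(Y=1) − p₀] / P(Y=1).
PAF = (0.12404 − 0.0682) / 0.12404 ≈ 0.4502

PAF ≈ 0.450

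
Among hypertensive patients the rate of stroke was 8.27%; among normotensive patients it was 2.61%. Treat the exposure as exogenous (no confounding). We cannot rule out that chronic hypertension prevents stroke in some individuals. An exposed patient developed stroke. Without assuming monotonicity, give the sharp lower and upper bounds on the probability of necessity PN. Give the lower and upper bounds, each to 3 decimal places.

p₁ = 0.0827, p₀ = 0.0261.
Under exogeneity alone the bounds on PN are max{0,(p₁−p₀)/p₁} ≤ PN ≤ min{1,(1−p₀)/p₁}.
  lower = (p₁ − p₀)/p₁ = 0.0566 / 0.0827 ≈ 0.6844
  upper = min{1, (1 − p₀)/p₁} = 0.9739 / 0.0827 ≈ 11.7763 → capped at 1

0.684 ≤ PN ≤ 1.000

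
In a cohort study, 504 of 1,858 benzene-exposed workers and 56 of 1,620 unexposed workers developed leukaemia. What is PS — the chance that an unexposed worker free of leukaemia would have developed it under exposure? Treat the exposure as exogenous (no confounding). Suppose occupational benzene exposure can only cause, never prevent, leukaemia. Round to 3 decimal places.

p₁ = P(outcome | exposed) = 504/1858 = 0.27126
p₀ = P(outcome | unexposed) = 56/1620 = 0.034568
Under exogeneity and monotonicity, PS = (p₁ − p₀) / (1 − p₀).
PS = (0.27126 − 0.034568) / (1 − 0.034568) = 0.23669 / 0.96543 ≈ 0.2452

PS ≈ 0.245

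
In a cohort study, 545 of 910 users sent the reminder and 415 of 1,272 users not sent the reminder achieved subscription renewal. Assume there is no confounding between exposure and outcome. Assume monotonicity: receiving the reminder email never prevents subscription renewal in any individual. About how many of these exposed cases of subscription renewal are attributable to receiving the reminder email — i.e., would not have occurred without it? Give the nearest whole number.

p₁ = P(outcome | exposed) = 545/910 = 0.5989
p₀ = P(outcome | unexposed) = 415/1272 = 0.32626
PN = (p₁ − p₀)/p₁ = (0.5989 − 0.32626) / 0.5989 ≈ 0.45524.
Attributable cases ≈ PN × (exposed cases) = 0.45524 × 545 ≈ 248.11.

about 248 cases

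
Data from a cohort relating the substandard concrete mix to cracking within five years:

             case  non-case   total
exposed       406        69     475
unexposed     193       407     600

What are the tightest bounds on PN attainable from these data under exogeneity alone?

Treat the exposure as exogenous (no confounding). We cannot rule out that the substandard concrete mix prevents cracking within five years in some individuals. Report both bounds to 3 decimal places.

0.624 ≤ PN ≤ 0.794

p₁ = P(outcome | exposed) = 406/475 = 0.85474
p₀ = P(outcome | unexposed) = 193/600 = 0.32167
Under exogeneity alone the bounds on PN are max{0,(p₁−p₀)/p₁} ≤ PN ≤ min{1,(1−p₀)/p₁}.
  lower = (p₁ − p₀)/p₁ = 0.53307 / 0.85474 ≈ 0.6237
  upper = min{1, (1 − p₀)/p₁} = 0.67833 / 0.85474 ≈ 0.7936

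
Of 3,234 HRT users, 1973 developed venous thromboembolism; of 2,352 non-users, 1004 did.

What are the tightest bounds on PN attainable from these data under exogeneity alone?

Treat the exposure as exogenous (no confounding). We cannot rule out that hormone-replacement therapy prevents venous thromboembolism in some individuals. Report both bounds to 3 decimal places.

p₁ = P(outcome | exposed) = 1973/3234 = 0.61008
p₀ = P(outcome | unexposed) = 1004/2352 = 0.42687
Under exogeneity alone the bounds on PN are max{0,(p₁−p₀)/p₁} ≤ PN ≤ min{1,(1−p₀)/p₁}.
  lower = (p₁ − p₀)/p₁ = 0.18321 / 0.61008 ≈ 0.3003
  upper = min{1, (1 − p₀)/p₁} = 0.57313 / 0.61008 ≈ 0.9394

0.300 ≤ PN ≤ 0.939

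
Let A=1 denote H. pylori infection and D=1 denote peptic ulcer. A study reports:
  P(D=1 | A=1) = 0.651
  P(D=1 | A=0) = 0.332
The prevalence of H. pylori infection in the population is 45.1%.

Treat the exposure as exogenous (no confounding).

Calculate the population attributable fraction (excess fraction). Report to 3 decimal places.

PAF ≈ 0.302

Let p₁ = 0.651, p₀ = 0.332.
Overall risk P(Y=1) = π·p₁ + (1−π)·p₀ = 0.451×0.651 + 0.549×0.332 = 0.47587.
Under exogeneity, PAF = [P(Y=1) − p₀] / P(Y=1).
PAF = (0.47587 − 0.332) / 0.47587 ≈ 0.3023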